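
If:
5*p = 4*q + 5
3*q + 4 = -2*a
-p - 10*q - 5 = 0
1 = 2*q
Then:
No Solution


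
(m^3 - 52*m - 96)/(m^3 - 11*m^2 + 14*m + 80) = (m + 6)/(m - 5)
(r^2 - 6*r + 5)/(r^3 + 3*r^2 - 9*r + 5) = (r - 5)/(r^2 + 4*r - 5)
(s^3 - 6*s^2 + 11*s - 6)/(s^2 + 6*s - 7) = (s^2 - 5*s + 6)/(s + 7)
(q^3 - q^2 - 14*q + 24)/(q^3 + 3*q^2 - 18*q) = (q^2 + 2*q - 8)/(q*(q + 6))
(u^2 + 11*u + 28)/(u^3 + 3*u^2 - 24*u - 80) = (u + 7)/(u^2 - u - 20)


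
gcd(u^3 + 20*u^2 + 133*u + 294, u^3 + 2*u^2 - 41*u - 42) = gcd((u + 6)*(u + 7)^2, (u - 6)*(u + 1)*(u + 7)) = u + 7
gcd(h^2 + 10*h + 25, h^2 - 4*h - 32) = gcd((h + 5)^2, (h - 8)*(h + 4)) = 1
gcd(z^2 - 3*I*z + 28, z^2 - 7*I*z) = z - 7*I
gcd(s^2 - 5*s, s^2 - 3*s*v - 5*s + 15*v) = s - 5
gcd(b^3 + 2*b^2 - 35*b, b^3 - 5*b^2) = b^2 - 5*b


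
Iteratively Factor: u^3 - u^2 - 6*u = (u)*(u^2 - u - 6) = u*(u + 2)*(u - 3)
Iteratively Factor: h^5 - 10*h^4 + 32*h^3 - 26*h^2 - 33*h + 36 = (h - 3)*(h^4 - 7*h^3 + 11*h^2 + 7*h - 12) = (h - 3)*(h - 1)*(h^3 - 6*h^2 + 5*h + 12) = (h - 4)*(h - 3)*(h - 1)*(h^2 - 2*h - 3) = (h - 4)*(h - 3)^2*(h - 1)*(h + 1)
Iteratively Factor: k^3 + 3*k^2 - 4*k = (k)*(k^2 + 3*k - 4) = k*(k - 1)*(k + 4)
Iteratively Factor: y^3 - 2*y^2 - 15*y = (y - 5)*(y^2 + 3*y) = (y - 5)*(y + 3)*(y)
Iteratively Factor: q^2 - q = (q)*(q - 1)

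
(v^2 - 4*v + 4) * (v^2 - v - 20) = v^4 - 5*v^3 - 12*v^2 + 76*v - 80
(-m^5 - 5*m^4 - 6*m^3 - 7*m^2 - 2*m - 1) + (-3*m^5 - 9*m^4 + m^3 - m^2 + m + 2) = -4*m^5 - 14*m^4 - 5*m^3 - 8*m^2 - m + 1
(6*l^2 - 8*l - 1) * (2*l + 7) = 12*l^3 + 26*l^2 - 58*l - 7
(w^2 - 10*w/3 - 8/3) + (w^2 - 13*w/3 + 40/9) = 2*w^2 - 23*w/3 + 16/9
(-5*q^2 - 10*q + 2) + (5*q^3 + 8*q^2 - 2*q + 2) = 5*q^3 + 3*q^2 - 12*q + 4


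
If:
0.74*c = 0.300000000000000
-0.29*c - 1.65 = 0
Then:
No Solution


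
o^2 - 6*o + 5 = (o - 5)*(o - 1)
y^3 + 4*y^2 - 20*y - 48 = (y - 4)*(y + 2)*(y + 6)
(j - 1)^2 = j^2 - 2*j + 1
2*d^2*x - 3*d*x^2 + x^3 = x*(-2*d + x)*(-d + x)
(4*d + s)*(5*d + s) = 20*d^2 + 9*d*s + s^2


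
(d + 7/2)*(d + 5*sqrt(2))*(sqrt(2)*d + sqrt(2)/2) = sqrt(2)*d^3 + 4*sqrt(2)*d^2 + 10*d^2 + 7*sqrt(2)*d/4 + 40*d + 35/2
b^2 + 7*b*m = b*(b + 7*m)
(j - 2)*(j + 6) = j^2 + 4*j - 12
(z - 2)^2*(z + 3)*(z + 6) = z^4 + 5*z^3 - 14*z^2 - 36*z + 72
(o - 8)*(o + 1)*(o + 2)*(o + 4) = o^4 - o^3 - 42*o^2 - 104*o - 64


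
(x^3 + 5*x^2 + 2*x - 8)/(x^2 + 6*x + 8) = x - 1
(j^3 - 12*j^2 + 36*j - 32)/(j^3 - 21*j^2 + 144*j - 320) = (j^2 - 4*j + 4)/(j^2 - 13*j + 40)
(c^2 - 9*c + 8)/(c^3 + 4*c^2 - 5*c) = (c - 8)/(c*(c + 5))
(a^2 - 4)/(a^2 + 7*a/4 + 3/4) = 4*(a^2 - 4)/(4*a^2 + 7*a + 3)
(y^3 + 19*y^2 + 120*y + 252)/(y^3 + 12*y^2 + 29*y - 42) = (y + 6)/(y - 1)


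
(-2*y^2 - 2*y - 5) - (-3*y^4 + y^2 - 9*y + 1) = 3*y^4 - 3*y^2 + 7*y - 6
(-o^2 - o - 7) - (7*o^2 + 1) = -8*o^2 - o - 8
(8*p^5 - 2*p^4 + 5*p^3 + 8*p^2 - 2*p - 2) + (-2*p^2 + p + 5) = 8*p^5 - 2*p^4 + 5*p^3 + 6*p^2 - p + 3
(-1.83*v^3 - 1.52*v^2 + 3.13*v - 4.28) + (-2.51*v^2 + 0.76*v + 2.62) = -1.83*v^3 - 4.03*v^2 + 3.89*v - 1.66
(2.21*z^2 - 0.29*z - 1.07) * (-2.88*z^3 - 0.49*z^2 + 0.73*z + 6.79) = -6.3648*z^5 - 0.2477*z^4 + 4.837*z^3 + 15.3185*z^2 - 2.7502*z - 7.2653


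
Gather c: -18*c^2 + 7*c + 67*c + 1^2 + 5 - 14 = -18*c^2 + 74*c - 8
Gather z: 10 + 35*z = 35*z + 10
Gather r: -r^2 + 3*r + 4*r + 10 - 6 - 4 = -r^2 + 7*r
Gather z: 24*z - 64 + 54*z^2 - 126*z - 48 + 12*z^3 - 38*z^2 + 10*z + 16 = 12*z^3 + 16*z^2 - 92*z - 96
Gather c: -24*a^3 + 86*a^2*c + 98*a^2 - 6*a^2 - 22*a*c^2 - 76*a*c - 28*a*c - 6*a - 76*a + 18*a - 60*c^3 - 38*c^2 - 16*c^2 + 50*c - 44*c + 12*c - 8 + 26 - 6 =-24*a^3 + 92*a^2 - 64*a - 60*c^3 + c^2*(-22*a - 54) + c*(86*a^2 - 104*a + 18) + 12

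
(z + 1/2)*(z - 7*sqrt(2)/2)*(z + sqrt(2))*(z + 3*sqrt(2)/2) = z^4 - sqrt(2)*z^3 + z^3/2 - 29*z^2/2 - sqrt(2)*z^2/2 - 21*sqrt(2)*z/2 - 29*z/4 - 21*sqrt(2)/4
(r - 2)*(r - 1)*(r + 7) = r^3 + 4*r^2 - 19*r + 14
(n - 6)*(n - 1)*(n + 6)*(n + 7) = n^4 + 6*n^3 - 43*n^2 - 216*n + 252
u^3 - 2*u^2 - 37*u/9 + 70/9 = (u - 7/3)*(u - 5/3)*(u + 2)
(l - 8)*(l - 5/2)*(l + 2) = l^3 - 17*l^2/2 - l + 40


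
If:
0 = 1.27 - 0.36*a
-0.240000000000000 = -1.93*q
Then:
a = 3.53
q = 0.12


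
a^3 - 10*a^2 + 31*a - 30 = (a - 5)*(a - 3)*(a - 2)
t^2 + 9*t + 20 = (t + 4)*(t + 5)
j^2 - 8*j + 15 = (j - 5)*(j - 3)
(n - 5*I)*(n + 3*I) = n^2 - 2*I*n + 15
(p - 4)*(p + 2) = p^2 - 2*p - 8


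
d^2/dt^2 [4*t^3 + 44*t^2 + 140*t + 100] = 24*t + 88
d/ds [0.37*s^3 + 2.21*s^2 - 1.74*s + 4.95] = 1.11*s^2 + 4.42*s - 1.74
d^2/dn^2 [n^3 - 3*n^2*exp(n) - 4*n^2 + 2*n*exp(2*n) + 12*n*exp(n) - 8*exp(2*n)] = -3*n^2*exp(n) + 8*n*exp(2*n) + 6*n - 24*exp(2*n) + 18*exp(n) - 8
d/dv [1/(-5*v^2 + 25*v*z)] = (2*v/5 - z)/(v^2*(v - 5*z)^2)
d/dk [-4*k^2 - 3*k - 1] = -8*k - 3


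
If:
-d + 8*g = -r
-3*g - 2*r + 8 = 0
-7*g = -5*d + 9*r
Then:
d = 20/3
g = 16/39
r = 44/13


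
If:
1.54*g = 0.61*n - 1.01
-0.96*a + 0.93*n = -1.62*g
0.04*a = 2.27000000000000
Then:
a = 56.75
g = 13.34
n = 35.34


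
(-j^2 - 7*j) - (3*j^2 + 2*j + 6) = -4*j^2 - 9*j - 6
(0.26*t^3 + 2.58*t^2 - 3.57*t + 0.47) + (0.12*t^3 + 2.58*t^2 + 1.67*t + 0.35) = 0.38*t^3 + 5.16*t^2 - 1.9*t + 0.82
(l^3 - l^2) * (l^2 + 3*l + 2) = l^5 + 2*l^4 - l^3 - 2*l^2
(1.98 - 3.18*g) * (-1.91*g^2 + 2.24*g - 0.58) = 6.0738*g^3 - 10.905*g^2 + 6.2796*g - 1.1484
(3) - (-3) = 6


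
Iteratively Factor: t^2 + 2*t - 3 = (t - 1)*(t + 3)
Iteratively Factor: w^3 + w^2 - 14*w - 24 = (w - 4)*(w^2 + 5*w + 6) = (w - 4)*(w + 2)*(w + 3)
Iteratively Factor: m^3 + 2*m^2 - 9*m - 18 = (m + 3)*(m^2 - m - 6) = (m + 2)*(m + 3)*(m - 3)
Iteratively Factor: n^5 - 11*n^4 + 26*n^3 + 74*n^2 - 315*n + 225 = (n + 3)*(n^4 - 14*n^3 + 68*n^2 - 130*n + 75) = (n - 1)*(n + 3)*(n^3 - 13*n^2 + 55*n - 75) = (n - 3)*(n - 1)*(n + 3)*(n^2 - 10*n + 25) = (n - 5)*(n - 3)*(n - 1)*(n + 3)*(n - 5)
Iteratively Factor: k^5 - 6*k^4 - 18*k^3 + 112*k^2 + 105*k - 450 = (k + 3)*(k^4 - 9*k^3 + 9*k^2 + 85*k - 150) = (k - 2)*(k + 3)*(k^3 - 7*k^2 - 5*k + 75) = (k - 2)*(k + 3)^2*(k^2 - 10*k + 25) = (k - 5)*(k - 2)*(k + 3)^2*(k - 5)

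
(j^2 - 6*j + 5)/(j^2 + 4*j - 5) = (j - 5)/(j + 5)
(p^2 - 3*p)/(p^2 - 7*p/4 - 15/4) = 4*p/(4*p + 5)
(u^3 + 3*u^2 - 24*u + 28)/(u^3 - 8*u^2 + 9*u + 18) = (u^3 + 3*u^2 - 24*u + 28)/(u^3 - 8*u^2 + 9*u + 18)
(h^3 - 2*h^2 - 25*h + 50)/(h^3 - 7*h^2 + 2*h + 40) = (h^2 + 3*h - 10)/(h^2 - 2*h - 8)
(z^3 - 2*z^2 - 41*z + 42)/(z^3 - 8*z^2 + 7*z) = (z + 6)/z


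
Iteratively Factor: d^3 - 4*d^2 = (d - 4)*(d^2) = d*(d - 4)*(d)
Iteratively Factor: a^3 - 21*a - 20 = (a + 4)*(a^2 - 4*a - 5) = (a - 5)*(a + 4)*(a + 1)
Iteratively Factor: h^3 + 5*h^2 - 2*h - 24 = (h + 4)*(h^2 + h - 6) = (h + 3)*(h + 4)*(h - 2)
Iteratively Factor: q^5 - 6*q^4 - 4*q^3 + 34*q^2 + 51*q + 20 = (q - 4)*(q^4 - 2*q^3 - 12*q^2 - 14*q - 5) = (q - 4)*(q + 1)*(q^3 - 3*q^2 - 9*q - 5) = (q - 5)*(q - 4)*(q + 1)*(q^2 + 2*q + 1) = (q - 5)*(q - 4)*(q + 1)^2*(q + 1)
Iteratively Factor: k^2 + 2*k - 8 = (k + 4)*(k - 2)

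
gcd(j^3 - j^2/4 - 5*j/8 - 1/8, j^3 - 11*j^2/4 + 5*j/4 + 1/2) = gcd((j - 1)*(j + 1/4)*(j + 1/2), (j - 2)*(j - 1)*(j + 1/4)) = j^2 - 3*j/4 - 1/4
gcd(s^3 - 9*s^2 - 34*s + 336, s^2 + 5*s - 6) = s + 6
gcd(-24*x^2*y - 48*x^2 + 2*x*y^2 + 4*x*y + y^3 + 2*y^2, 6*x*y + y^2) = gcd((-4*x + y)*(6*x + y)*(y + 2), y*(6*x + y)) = 6*x + y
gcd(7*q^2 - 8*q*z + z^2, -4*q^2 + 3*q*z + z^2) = -q + z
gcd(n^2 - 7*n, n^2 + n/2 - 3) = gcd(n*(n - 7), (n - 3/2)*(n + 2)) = 1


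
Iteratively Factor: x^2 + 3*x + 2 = (x + 1)*(x + 2)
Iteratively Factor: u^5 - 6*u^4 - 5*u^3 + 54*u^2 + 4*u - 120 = (u - 5)*(u^4 - u^3 - 10*u^2 + 4*u + 24) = (u - 5)*(u + 2)*(u^3 - 3*u^2 - 4*u + 12) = (u - 5)*(u - 2)*(u + 2)*(u^2 - u - 6) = (u - 5)*(u - 3)*(u - 2)*(u + 2)*(u + 2)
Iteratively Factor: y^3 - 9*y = (y + 3)*(y^2 - 3*y) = y*(y + 3)*(y - 3)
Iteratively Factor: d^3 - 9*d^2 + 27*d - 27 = (d - 3)*(d^2 - 6*d + 9) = (d - 3)^2*(d - 3)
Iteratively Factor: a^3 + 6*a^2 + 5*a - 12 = (a - 1)*(a^2 + 7*a + 12) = (a - 1)*(a + 4)*(a + 3)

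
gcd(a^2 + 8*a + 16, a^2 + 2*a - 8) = a + 4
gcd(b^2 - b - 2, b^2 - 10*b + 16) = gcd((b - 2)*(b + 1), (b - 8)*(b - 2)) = b - 2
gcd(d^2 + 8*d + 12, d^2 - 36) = d + 6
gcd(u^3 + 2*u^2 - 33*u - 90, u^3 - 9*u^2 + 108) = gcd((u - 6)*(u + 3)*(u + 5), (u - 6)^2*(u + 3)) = u^2 - 3*u - 18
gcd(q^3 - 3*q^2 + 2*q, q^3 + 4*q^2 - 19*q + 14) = q^2 - 3*q + 2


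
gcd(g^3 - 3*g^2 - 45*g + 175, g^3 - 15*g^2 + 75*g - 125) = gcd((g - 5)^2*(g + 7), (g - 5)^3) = g^2 - 10*g + 25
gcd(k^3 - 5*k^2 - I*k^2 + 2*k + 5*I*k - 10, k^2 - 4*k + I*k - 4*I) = k + I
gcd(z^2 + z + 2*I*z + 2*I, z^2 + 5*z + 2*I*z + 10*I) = z + 2*I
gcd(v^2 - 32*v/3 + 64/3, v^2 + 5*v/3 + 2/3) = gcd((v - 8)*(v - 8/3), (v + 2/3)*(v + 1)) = 1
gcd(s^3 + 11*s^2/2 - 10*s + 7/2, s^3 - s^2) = s - 1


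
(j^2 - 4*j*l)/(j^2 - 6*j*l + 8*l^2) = j/(j - 2*l)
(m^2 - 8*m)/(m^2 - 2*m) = (m - 8)/(m - 2)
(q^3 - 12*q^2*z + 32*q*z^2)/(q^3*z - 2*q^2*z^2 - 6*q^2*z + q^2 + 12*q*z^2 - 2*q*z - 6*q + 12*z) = q*(q^2 - 12*q*z + 32*z^2)/(q^3*z - 2*q^2*z^2 - 6*q^2*z + q^2 + 12*q*z^2 - 2*q*z - 6*q + 12*z)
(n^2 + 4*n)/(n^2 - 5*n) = (n + 4)/(n - 5)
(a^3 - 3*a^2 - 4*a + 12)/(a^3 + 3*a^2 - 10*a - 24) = (a - 2)/(a + 4)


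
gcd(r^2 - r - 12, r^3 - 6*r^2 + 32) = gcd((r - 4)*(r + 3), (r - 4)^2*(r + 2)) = r - 4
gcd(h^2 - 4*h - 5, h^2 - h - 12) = 1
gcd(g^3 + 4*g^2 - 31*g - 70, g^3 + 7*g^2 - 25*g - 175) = g^2 + 2*g - 35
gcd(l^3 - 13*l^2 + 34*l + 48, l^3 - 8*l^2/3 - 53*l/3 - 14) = l^2 - 5*l - 6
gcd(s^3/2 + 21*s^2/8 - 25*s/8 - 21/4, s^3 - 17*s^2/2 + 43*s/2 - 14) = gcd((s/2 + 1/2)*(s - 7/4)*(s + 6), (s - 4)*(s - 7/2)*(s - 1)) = 1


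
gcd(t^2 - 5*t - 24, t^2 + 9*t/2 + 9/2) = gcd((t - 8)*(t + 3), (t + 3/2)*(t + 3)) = t + 3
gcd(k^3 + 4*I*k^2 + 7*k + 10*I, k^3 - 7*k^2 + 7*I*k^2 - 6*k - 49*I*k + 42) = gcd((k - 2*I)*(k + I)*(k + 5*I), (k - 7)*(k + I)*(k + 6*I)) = k + I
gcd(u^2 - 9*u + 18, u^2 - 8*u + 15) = u - 3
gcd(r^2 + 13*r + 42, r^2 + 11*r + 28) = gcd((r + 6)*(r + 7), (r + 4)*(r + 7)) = r + 7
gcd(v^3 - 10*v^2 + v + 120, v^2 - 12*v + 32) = v - 8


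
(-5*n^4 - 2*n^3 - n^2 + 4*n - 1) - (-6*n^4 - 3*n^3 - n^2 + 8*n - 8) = n^4 + n^3 - 4*n + 7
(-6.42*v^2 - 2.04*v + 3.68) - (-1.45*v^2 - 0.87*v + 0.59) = -4.97*v^2 - 1.17*v + 3.09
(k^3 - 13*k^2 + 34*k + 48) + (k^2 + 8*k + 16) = k^3 - 12*k^2 + 42*k + 64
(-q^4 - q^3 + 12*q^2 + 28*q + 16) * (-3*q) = 3*q^5 + 3*q^4 - 36*q^3 - 84*q^2 - 48*q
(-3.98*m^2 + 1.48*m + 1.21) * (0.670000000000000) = -2.6666*m^2 + 0.9916*m + 0.8107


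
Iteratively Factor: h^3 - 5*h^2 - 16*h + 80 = (h - 5)*(h^2 - 16) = (h - 5)*(h + 4)*(h - 4)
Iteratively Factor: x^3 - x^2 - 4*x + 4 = (x - 2)*(x^2 + x - 2) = (x - 2)*(x - 1)*(x + 2)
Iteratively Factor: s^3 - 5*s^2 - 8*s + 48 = (s + 3)*(s^2 - 8*s + 16) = (s - 4)*(s + 3)*(s - 4)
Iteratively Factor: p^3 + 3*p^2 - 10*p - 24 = (p - 3)*(p^2 + 6*p + 8) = (p - 3)*(p + 4)*(p + 2)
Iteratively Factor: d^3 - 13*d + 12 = (d + 4)*(d^2 - 4*d + 3) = (d - 3)*(d + 4)*(d - 1)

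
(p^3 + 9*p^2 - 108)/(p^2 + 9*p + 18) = (p^2 + 3*p - 18)/(p + 3)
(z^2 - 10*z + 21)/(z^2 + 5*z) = (z^2 - 10*z + 21)/(z*(z + 5))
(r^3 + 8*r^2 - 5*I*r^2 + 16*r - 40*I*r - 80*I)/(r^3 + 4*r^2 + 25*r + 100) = (r + 4)/(r + 5*I)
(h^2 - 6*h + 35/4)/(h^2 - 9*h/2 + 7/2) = (h - 5/2)/(h - 1)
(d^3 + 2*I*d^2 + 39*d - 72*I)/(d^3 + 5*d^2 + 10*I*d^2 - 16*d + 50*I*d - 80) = (d^2 - 6*I*d - 9)/(d^2 + d*(5 + 2*I) + 10*I)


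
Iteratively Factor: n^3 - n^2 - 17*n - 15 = (n - 5)*(n^2 + 4*n + 3) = (n - 5)*(n + 3)*(n + 1)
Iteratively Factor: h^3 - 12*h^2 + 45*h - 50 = (h - 5)*(h^2 - 7*h + 10) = (h - 5)*(h - 2)*(h - 5)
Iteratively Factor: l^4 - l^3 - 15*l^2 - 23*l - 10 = (l + 1)*(l^3 - 2*l^2 - 13*l - 10) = (l - 5)*(l + 1)*(l^2 + 3*l + 2) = (l - 5)*(l + 1)^2*(l + 2)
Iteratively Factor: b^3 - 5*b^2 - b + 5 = (b - 5)*(b^2 - 1) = (b - 5)*(b - 1)*(b + 1)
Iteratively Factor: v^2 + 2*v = (v)*(v + 2)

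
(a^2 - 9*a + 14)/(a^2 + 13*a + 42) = (a^2 - 9*a + 14)/(a^2 + 13*a + 42)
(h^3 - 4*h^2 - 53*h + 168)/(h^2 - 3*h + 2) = (h^3 - 4*h^2 - 53*h + 168)/(h^2 - 3*h + 2)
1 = 1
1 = 1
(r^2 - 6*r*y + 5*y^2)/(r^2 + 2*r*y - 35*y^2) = (r - y)/(r + 7*y)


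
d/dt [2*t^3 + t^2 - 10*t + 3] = 6*t^2 + 2*t - 10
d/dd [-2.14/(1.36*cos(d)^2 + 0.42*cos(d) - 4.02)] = -(5.8208*cos(d) + 0.8988)*sin(d)/(1.36*cos(d)^2 + 0.42*cos(d) - 4.02)^2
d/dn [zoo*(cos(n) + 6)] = zoo*sin(n)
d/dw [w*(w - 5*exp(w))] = -w*(5*exp(w) - 1) + w - 5*exp(w)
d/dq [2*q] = 2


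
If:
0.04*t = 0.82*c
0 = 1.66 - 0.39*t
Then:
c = 0.21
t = 4.26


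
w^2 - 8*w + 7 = (w - 7)*(w - 1)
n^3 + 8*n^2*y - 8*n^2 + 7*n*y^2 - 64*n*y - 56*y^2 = (n - 8)*(n + y)*(n + 7*y)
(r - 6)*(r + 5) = r^2 - r - 30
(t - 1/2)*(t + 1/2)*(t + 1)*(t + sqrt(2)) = t^4 + t^3 + sqrt(2)*t^3 - t^2/4 + sqrt(2)*t^2 - sqrt(2)*t/4 - t/4 - sqrt(2)/4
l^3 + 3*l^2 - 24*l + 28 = (l - 2)^2*(l + 7)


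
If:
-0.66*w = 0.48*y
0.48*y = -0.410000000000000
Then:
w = 0.62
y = -0.85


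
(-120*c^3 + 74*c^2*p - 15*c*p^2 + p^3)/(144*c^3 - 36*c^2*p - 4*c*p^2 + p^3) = (-5*c + p)/(6*c + p)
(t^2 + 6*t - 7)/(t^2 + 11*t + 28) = (t - 1)/(t + 4)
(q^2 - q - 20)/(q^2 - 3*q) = (q^2 - q - 20)/(q*(q - 3))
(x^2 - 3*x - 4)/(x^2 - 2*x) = (x^2 - 3*x - 4)/(x*(x - 2))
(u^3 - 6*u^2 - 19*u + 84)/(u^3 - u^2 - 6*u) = (u^2 - 3*u - 28)/(u*(u + 2))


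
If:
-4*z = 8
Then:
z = -2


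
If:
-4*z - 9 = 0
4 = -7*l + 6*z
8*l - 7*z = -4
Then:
No Solution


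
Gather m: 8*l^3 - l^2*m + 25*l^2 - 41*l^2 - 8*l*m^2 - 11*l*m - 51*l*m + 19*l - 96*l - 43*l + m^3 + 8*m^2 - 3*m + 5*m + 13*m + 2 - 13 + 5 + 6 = 8*l^3 - 16*l^2 - 120*l + m^3 + m^2*(8 - 8*l) + m*(-l^2 - 62*l + 15)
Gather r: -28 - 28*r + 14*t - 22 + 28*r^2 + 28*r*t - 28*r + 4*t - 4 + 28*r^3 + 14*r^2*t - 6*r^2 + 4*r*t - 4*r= 28*r^3 + r^2*(14*t + 22) + r*(32*t - 60) + 18*t - 54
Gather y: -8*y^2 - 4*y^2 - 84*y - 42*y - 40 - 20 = -12*y^2 - 126*y - 60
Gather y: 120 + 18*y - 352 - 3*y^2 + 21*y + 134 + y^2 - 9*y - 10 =-2*y^2 + 30*y - 108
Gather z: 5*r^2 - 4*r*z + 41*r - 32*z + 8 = 5*r^2 + 41*r + z*(-4*r - 32) + 8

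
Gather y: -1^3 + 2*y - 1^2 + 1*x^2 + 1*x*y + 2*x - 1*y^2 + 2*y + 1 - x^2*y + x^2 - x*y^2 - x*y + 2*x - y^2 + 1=2*x^2 + 4*x + y^2*(-x - 2) + y*(4 - x^2)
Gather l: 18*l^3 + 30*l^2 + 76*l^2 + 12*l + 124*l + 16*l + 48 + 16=18*l^3 + 106*l^2 + 152*l + 64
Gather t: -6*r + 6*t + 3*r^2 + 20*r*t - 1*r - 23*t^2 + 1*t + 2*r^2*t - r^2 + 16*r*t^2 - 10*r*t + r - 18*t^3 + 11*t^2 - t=2*r^2 - 6*r - 18*t^3 + t^2*(16*r - 12) + t*(2*r^2 + 10*r + 6)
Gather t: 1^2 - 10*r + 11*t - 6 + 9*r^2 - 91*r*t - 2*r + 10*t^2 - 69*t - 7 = 9*r^2 - 12*r + 10*t^2 + t*(-91*r - 58) - 12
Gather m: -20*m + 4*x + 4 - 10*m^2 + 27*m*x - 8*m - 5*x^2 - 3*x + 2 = -10*m^2 + m*(27*x - 28) - 5*x^2 + x + 6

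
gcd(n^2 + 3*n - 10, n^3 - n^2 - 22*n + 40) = n^2 + 3*n - 10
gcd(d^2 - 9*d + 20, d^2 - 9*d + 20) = d^2 - 9*d + 20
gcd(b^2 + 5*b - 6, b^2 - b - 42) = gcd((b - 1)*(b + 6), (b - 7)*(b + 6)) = b + 6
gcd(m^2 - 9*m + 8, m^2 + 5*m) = 1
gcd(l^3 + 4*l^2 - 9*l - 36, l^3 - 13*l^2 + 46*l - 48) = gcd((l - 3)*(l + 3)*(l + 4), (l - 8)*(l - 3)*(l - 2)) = l - 3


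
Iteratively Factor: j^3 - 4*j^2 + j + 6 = (j + 1)*(j^2 - 5*j + 6) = (j - 3)*(j + 1)*(j - 2)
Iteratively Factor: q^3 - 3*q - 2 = (q - 2)*(q^2 + 2*q + 1) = (q - 2)*(q + 1)*(q + 1)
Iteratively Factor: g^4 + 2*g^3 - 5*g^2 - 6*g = (g - 2)*(g^3 + 4*g^2 + 3*g) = g*(g - 2)*(g^2 + 4*g + 3) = g*(g - 2)*(g + 1)*(g + 3)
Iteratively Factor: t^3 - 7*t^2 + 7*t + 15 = (t - 5)*(t^2 - 2*t - 3) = (t - 5)*(t + 1)*(t - 3)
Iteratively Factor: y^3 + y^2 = (y)*(y^2 + y) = y*(y + 1)*(y)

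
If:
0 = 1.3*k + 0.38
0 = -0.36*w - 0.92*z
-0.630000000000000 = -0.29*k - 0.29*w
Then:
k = -0.29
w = 2.46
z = -0.96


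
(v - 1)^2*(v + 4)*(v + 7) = v^4 + 9*v^3 + 7*v^2 - 45*v + 28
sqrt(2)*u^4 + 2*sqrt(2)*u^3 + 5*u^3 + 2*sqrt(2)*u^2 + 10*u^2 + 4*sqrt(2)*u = u*(u + 2)*(u + 2*sqrt(2))*(sqrt(2)*u + 1)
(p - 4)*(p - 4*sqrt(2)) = p^2 - 4*sqrt(2)*p - 4*p + 16*sqrt(2)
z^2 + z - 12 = (z - 3)*(z + 4)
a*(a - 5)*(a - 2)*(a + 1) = a^4 - 6*a^3 + 3*a^2 + 10*a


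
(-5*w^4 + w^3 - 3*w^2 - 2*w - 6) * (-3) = 15*w^4 - 3*w^3 + 9*w^2 + 6*w + 18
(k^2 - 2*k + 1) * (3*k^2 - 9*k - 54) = 3*k^4 - 15*k^3 - 33*k^2 + 99*k - 54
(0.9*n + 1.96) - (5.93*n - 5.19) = 7.15 - 5.03*n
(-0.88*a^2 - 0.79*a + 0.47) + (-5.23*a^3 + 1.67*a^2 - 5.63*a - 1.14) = -5.23*a^3 + 0.79*a^2 - 6.42*a - 0.67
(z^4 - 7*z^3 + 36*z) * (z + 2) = z^5 - 5*z^4 - 14*z^3 + 36*z^2 + 72*z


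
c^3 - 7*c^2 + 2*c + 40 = (c - 5)*(c - 4)*(c + 2)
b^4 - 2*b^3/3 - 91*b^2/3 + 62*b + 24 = (b - 4)*(b - 3)*(b + 1/3)*(b + 6)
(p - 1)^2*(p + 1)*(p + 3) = p^4 + 2*p^3 - 4*p^2 - 2*p + 3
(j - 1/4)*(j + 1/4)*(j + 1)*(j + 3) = j^4 + 4*j^3 + 47*j^2/16 - j/4 - 3/16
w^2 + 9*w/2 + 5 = (w + 2)*(w + 5/2)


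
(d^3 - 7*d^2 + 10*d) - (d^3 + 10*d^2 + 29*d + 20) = -17*d^2 - 19*d - 20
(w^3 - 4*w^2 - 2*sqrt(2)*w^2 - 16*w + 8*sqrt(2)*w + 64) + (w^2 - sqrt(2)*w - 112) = w^3 - 3*w^2 - 2*sqrt(2)*w^2 - 16*w + 7*sqrt(2)*w - 48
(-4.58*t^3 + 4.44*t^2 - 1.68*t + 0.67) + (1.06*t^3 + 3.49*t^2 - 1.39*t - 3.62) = -3.52*t^3 + 7.93*t^2 - 3.07*t - 2.95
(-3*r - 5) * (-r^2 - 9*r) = 3*r^3 + 32*r^2 + 45*r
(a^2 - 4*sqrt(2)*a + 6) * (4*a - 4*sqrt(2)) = 4*a^3 - 20*sqrt(2)*a^2 + 56*a - 24*sqrt(2)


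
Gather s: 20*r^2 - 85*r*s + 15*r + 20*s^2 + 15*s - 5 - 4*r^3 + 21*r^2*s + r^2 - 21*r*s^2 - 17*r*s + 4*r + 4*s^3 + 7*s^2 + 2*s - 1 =-4*r^3 + 21*r^2 + 19*r + 4*s^3 + s^2*(27 - 21*r) + s*(21*r^2 - 102*r + 17) - 6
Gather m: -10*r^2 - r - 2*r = -10*r^2 - 3*r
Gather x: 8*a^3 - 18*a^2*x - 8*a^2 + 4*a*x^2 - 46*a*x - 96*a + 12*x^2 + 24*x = 8*a^3 - 8*a^2 - 96*a + x^2*(4*a + 12) + x*(-18*a^2 - 46*a + 24)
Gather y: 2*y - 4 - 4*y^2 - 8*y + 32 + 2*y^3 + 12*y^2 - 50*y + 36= 2*y^3 + 8*y^2 - 56*y + 64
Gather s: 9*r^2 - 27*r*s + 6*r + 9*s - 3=9*r^2 + 6*r + s*(9 - 27*r) - 3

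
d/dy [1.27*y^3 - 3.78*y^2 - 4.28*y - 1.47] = 3.81*y^2 - 7.56*y - 4.28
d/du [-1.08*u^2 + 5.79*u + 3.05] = 5.79 - 2.16*u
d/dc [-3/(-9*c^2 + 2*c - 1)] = 6*(1 - 9*c)/(9*c^2 - 2*c + 1)^2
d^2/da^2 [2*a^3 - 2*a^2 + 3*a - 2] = 12*a - 4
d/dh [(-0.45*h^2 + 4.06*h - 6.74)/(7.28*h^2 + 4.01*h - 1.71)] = (-31.3613*h^2 + 99.6734*h + 20.0848)/(52.9984*h^4 + 58.3856*h^3 - 8.8175*h^2 - 13.7142*h + 2.9241)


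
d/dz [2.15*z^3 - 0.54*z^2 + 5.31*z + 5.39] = 6.45*z^2 - 1.08*z + 5.31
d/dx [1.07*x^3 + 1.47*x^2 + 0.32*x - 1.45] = 3.21*x^2 + 2.94*x + 0.32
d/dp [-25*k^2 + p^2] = 2*p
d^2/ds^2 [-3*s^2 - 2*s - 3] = -6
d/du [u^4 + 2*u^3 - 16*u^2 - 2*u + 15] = 4*u^3 + 6*u^2 - 32*u - 2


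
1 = 1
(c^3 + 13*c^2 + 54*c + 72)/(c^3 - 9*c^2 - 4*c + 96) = (c^2 + 10*c + 24)/(c^2 - 12*c + 32)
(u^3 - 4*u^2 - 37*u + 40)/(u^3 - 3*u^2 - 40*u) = (u - 1)/u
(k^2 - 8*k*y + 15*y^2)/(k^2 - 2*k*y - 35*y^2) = (-k^2 + 8*k*y - 15*y^2)/(-k^2 + 2*k*y + 35*y^2)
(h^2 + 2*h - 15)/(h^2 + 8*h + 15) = (h - 3)/(h + 3)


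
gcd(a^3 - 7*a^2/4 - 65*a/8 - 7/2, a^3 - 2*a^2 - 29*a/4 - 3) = a^2 - 7*a/2 - 2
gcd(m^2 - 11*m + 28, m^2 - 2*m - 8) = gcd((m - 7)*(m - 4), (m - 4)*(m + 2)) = m - 4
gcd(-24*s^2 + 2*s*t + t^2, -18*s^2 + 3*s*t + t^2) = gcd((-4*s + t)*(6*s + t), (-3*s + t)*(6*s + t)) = 6*s + t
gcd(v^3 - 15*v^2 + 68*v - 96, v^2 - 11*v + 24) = v^2 - 11*v + 24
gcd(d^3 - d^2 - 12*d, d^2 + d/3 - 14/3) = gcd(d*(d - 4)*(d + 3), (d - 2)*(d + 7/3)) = 1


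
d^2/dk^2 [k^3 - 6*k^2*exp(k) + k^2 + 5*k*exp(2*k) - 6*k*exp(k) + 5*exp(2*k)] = -6*k^2*exp(k) + 20*k*exp(2*k) - 30*k*exp(k) + 6*k + 40*exp(2*k) - 24*exp(k) + 2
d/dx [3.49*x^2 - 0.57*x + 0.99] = 6.98*x - 0.57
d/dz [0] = 0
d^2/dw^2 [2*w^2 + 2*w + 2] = 4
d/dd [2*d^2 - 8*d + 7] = 4*d - 8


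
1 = 1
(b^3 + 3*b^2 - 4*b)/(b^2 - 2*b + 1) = b*(b + 4)/(b - 1)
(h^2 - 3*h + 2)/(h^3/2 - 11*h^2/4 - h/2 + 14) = 4*(h^2 - 3*h + 2)/(2*h^3 - 11*h^2 - 2*h + 56)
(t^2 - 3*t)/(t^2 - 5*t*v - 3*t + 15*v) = t/(t - 5*v)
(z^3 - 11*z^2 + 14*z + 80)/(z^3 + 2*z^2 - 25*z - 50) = (z - 8)/(z + 5)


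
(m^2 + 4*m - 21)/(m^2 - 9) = (m + 7)/(m + 3)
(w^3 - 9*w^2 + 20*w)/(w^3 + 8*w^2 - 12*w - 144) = w*(w - 5)/(w^2 + 12*w + 36)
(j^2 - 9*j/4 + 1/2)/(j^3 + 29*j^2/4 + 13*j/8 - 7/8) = 2*(j - 2)/(2*j^2 + 15*j + 7)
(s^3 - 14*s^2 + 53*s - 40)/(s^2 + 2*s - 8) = (s^3 - 14*s^2 + 53*s - 40)/(s^2 + 2*s - 8)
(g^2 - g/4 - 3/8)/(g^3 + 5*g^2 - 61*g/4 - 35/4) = (4*g - 3)/(2*(2*g^2 + 9*g - 35))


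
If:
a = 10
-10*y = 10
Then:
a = 10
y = -1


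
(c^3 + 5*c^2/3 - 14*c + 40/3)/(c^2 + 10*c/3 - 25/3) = (3*c^2 - 10*c + 8)/(3*c - 5)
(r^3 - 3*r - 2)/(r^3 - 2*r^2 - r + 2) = (r + 1)/(r - 1)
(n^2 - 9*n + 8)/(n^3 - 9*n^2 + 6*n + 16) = (n - 1)/(n^2 - n - 2)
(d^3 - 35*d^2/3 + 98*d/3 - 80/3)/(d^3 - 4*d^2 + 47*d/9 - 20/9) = 3*(d^2 - 10*d + 16)/(3*d^2 - 7*d + 4)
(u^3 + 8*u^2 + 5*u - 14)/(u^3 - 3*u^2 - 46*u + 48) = (u^2 + 9*u + 14)/(u^2 - 2*u - 48)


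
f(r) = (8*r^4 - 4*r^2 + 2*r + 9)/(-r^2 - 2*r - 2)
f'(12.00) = -175.96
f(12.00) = -972.62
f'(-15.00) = 256.07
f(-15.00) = -2051.16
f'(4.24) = -51.84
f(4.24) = -88.94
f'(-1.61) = 54.63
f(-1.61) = -35.83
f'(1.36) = -7.44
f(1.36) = -4.82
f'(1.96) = -16.10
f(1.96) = -11.84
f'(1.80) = -13.72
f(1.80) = -9.46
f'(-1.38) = 46.05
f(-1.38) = -24.15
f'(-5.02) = 97.52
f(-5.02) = -290.12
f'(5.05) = -64.76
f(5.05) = -136.16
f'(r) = (2*r + 2)*(8*r^4 - 4*r^2 + 2*r + 9)/(-r^2 - 2*r - 2)^2 + (32*r^3 - 8*r + 2)/(-r^2 - 2*r - 2) = 2*(-8*r^5 - 24*r^4 - 32*r^3 + 5*r^2 + 17*r + 7)/(r^4 + 4*r^3 + 8*r^2 + 8*r + 4)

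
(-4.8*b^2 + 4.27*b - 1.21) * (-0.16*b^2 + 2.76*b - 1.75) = 0.768*b^4 - 13.9312*b^3 + 20.3788*b^2 - 10.8121*b + 2.1175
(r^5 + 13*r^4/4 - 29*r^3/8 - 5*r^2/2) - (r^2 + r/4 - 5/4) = r^5 + 13*r^4/4 - 29*r^3/8 - 7*r^2/2 - r/4 + 5/4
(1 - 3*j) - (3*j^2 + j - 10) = -3*j^2 - 4*j + 11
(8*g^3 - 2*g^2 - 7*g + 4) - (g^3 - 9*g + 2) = 7*g^3 - 2*g^2 + 2*g + 2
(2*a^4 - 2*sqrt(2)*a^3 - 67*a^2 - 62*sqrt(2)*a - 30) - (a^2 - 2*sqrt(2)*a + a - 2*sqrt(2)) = 2*a^4 - 2*sqrt(2)*a^3 - 68*a^2 - 60*sqrt(2)*a - a - 30 + 2*sqrt(2)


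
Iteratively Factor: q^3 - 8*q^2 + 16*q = (q - 4)*(q^2 - 4*q) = (q - 4)^2*(q)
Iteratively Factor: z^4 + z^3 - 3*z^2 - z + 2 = (z + 1)*(z^3 - 3*z + 2) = (z - 1)*(z + 1)*(z^2 + z - 2) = (z - 1)^2*(z + 1)*(z + 2)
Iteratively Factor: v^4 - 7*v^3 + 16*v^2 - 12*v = (v)*(v^3 - 7*v^2 + 16*v - 12) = v*(v - 2)*(v^2 - 5*v + 6) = v*(v - 3)*(v - 2)*(v - 2)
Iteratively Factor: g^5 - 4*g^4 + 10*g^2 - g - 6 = (g - 3)*(g^4 - g^3 - 3*g^2 + g + 2) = (g - 3)*(g + 1)*(g^3 - 2*g^2 - g + 2) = (g - 3)*(g - 2)*(g + 1)*(g^2 - 1) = (g - 3)*(g - 2)*(g - 1)*(g + 1)*(g + 1)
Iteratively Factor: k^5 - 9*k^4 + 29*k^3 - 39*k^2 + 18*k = (k - 3)*(k^4 - 6*k^3 + 11*k^2 - 6*k) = (k - 3)*(k - 2)*(k^3 - 4*k^2 + 3*k) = k*(k - 3)*(k - 2)*(k^2 - 4*k + 3) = k*(k - 3)*(k - 2)*(k - 1)*(k - 3)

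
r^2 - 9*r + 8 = (r - 8)*(r - 1)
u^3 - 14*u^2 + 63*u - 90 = (u - 6)*(u - 5)*(u - 3)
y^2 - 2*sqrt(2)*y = y*(y - 2*sqrt(2))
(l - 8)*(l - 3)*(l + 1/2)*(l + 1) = l^4 - 19*l^3/2 + 8*l^2 + 61*l/2 + 12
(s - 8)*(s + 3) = s^2 - 5*s - 24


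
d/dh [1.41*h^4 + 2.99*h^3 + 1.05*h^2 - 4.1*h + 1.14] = 5.64*h^3 + 8.97*h^2 + 2.1*h - 4.1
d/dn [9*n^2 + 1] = 18*n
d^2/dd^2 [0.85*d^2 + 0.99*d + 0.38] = 1.70000000000000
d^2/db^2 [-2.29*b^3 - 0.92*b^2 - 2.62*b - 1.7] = -13.74*b - 1.84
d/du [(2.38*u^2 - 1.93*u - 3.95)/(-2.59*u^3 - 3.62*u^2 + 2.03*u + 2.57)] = (6.1642*u^4 - 9.9974*u^3 - 32.8467*u^2 - 16.3648*u + 3.0584)/(6.7081*u^6 + 18.7516*u^5 + 2.589*u^4 - 28.0098*u^3 - 14.4859*u^2 + 10.4342*u + 6.6049)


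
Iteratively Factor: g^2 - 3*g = (g)*(g - 3)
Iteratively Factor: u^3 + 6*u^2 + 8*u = (u)*(u^2 + 6*u + 8) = u*(u + 4)*(u + 2)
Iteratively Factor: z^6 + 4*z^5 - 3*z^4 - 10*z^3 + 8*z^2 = (z - 1)*(z^5 + 5*z^4 + 2*z^3 - 8*z^2) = (z - 1)*(z + 4)*(z^4 + z^3 - 2*z^2) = (z - 1)*(z + 2)*(z + 4)*(z^3 - z^2) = (z - 1)^2*(z + 2)*(z + 4)*(z^2) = z*(z - 1)^2*(z + 2)*(z + 4)*(z)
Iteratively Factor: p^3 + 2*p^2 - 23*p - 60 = (p - 5)*(p^2 + 7*p + 12) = (p - 5)*(p + 4)*(p + 3)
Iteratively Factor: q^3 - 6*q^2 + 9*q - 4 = (q - 1)*(q^2 - 5*q + 4) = (q - 1)^2*(q - 4)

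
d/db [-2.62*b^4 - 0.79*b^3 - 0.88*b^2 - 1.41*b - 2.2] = -10.48*b^3 - 2.37*b^2 - 1.76*b - 1.41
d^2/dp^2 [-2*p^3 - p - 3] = -12*p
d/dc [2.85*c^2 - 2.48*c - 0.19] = 5.7*c - 2.48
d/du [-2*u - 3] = -2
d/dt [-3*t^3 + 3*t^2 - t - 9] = -9*t^2 + 6*t - 1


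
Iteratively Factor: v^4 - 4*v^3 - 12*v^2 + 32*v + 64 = (v - 4)*(v^3 - 12*v - 16) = (v - 4)*(v + 2)*(v^2 - 2*v - 8) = (v - 4)*(v + 2)^2*(v - 4)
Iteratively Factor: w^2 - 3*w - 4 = (w + 1)*(w - 4)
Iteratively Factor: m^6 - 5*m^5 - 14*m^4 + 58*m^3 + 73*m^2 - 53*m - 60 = (m - 4)*(m^5 - m^4 - 18*m^3 - 14*m^2 + 17*m + 15) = (m - 4)*(m - 1)*(m^4 - 18*m^2 - 32*m - 15) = (m - 4)*(m - 1)*(m + 1)*(m^3 - m^2 - 17*m - 15) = (m - 5)*(m - 4)*(m - 1)*(m + 1)*(m^2 + 4*m + 3) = (m - 5)*(m - 4)*(m - 1)*(m + 1)^2*(m + 3)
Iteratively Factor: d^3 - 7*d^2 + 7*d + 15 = (d + 1)*(d^2 - 8*d + 15) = (d - 5)*(d + 1)*(d - 3)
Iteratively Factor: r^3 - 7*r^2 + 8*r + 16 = (r - 4)*(r^2 - 3*r - 4) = (r - 4)*(r + 1)*(r - 4)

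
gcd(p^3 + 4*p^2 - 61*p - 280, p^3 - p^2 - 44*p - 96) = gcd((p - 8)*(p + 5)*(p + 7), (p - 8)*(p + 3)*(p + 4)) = p - 8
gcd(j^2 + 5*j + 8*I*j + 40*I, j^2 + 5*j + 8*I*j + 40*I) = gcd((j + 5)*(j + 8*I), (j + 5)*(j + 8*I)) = j^2 + j*(5 + 8*I) + 40*I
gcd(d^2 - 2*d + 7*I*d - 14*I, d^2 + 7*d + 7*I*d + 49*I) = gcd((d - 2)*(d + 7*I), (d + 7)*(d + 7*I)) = d + 7*I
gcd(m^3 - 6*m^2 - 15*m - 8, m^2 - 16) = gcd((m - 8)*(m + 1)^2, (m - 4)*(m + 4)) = 1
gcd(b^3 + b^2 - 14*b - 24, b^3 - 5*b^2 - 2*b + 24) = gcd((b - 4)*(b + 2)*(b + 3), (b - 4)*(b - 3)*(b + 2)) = b^2 - 2*b - 8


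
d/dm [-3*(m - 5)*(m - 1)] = 18 - 6*m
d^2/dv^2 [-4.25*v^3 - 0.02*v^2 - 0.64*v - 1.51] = -25.5*v - 0.04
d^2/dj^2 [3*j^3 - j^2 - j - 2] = 18*j - 2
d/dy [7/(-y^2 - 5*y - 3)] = 7*(2*y + 5)/(y^2 + 5*y + 3)^2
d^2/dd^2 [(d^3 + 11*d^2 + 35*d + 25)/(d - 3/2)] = 4*(4*d^3 - 18*d^2 + 27*d + 409)/(8*d^3 - 36*d^2 + 54*d - 27)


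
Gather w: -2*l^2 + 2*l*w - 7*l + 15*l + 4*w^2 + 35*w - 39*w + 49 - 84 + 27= -2*l^2 + 8*l + 4*w^2 + w*(2*l - 4) - 8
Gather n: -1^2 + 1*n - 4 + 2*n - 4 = 3*n - 9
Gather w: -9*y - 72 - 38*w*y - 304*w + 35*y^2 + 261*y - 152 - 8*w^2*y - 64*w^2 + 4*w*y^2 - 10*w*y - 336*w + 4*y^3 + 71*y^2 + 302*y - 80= w^2*(-8*y - 64) + w*(4*y^2 - 48*y - 640) + 4*y^3 + 106*y^2 + 554*y - 304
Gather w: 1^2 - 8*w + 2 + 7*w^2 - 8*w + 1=7*w^2 - 16*w + 4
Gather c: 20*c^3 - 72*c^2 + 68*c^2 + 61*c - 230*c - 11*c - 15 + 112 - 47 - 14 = 20*c^3 - 4*c^2 - 180*c + 36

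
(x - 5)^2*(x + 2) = x^3 - 8*x^2 + 5*x + 50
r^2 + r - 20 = (r - 4)*(r + 5)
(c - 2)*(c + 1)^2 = c^3 - 3*c - 2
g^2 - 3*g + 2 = (g - 2)*(g - 1)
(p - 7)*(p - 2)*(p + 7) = p^3 - 2*p^2 - 49*p + 98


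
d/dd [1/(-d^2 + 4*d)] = 2*(d - 2)/(d^2*(d - 4)^2)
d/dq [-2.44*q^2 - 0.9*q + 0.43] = -4.88*q - 0.9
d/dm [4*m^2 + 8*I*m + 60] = 8*m + 8*I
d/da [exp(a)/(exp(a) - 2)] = -2*exp(a)/(exp(2*a) - 4*exp(a) + 4)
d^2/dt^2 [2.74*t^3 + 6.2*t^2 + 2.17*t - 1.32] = 16.44*t + 12.4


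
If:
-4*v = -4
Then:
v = 1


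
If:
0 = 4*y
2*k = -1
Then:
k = -1/2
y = 0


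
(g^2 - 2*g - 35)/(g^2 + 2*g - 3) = (g^2 - 2*g - 35)/(g^2 + 2*g - 3)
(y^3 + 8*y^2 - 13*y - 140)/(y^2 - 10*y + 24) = (y^2 + 12*y + 35)/(y - 6)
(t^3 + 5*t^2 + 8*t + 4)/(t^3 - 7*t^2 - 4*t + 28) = (t^2 + 3*t + 2)/(t^2 - 9*t + 14)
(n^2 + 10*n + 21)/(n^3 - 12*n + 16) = (n^2 + 10*n + 21)/(n^3 - 12*n + 16)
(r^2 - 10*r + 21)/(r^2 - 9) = (r - 7)/(r + 3)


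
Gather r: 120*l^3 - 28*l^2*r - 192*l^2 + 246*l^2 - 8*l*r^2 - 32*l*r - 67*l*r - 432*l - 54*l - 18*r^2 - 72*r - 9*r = 120*l^3 + 54*l^2 - 486*l + r^2*(-8*l - 18) + r*(-28*l^2 - 99*l - 81)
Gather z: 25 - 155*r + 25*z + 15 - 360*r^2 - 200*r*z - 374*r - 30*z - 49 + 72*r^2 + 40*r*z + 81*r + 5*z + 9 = -288*r^2 - 160*r*z - 448*r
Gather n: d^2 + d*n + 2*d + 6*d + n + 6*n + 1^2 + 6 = d^2 + 8*d + n*(d + 7) + 7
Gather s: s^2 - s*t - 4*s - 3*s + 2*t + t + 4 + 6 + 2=s^2 + s*(-t - 7) + 3*t + 12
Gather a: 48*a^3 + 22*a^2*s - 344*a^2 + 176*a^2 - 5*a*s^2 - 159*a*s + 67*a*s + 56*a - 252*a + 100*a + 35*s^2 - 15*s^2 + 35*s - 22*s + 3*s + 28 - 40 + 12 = 48*a^3 + a^2*(22*s - 168) + a*(-5*s^2 - 92*s - 96) + 20*s^2 + 16*s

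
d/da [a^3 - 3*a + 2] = 3*a^2 - 3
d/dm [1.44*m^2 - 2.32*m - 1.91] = 2.88*m - 2.32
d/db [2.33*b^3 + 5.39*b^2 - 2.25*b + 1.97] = 6.99*b^2 + 10.78*b - 2.25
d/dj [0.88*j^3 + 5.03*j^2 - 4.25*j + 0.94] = 2.64*j^2 + 10.06*j - 4.25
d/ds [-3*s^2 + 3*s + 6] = 3 - 6*s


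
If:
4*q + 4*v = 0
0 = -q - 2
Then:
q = -2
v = 2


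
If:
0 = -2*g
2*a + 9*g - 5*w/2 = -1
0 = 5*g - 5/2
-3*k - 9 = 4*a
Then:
No Solution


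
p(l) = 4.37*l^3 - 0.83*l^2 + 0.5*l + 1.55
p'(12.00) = 1868.42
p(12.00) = 7439.39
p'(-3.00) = 123.47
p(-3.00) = -125.41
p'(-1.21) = 21.70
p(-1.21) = -8.01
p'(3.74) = 177.67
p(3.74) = 220.42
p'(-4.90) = 323.41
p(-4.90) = -534.95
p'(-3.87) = 203.27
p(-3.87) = -266.10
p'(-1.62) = 37.60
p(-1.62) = -20.02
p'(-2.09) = 61.24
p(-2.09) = -43.02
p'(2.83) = 100.80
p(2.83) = 95.36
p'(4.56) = 265.53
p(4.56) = 400.93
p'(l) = 13.11*l^2 - 1.66*l + 0.5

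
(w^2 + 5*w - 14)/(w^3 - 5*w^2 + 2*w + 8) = (w + 7)/(w^2 - 3*w - 4)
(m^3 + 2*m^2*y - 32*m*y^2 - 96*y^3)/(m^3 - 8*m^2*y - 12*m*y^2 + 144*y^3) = (-m - 4*y)/(-m + 6*y)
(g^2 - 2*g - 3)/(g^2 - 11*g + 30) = (g^2 - 2*g - 3)/(g^2 - 11*g + 30)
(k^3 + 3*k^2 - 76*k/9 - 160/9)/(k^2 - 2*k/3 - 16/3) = (3*k^2 + 17*k + 20)/(3*(k + 2))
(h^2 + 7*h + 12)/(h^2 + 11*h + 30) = (h^2 + 7*h + 12)/(h^2 + 11*h + 30)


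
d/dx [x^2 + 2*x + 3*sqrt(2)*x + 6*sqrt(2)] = 2*x + 2 + 3*sqrt(2)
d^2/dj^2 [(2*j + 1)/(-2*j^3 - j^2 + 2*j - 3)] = 2*(-4*(2*j + 1)*(3*j^2 + j - 1)^2 + (12*j^2 + 4*j + (2*j + 1)*(6*j + 1) - 4)*(2*j^3 + j^2 - 2*j + 3))/(2*j^3 + j^2 - 2*j + 3)^3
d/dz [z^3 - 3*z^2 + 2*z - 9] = 3*z^2 - 6*z + 2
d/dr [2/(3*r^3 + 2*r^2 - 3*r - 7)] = 2*(-9*r^2 - 4*r + 3)/(3*r^3 + 2*r^2 - 3*r - 7)^2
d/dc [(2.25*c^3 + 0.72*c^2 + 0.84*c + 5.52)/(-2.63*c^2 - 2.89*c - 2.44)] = (-5.9175*c^4 - 13.005*c^3 - 16.3416*c^2 + 25.5216*c + 13.9032)/(6.9169*c^4 + 15.2014*c^3 + 21.1865*c^2 + 14.1032*c + 5.9536)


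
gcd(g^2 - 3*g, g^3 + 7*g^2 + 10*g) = g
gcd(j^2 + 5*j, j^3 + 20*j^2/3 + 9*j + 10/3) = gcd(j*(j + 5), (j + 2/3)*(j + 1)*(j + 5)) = j + 5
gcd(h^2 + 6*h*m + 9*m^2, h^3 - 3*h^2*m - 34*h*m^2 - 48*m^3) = h + 3*m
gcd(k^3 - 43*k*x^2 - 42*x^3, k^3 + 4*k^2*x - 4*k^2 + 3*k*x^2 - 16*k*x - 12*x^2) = k + x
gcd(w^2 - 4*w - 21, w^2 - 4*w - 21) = w^2 - 4*w - 21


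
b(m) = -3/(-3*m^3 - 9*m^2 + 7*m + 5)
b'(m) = -3*(9*m^2 + 18*m - 7)/(-3*m^3 - 9*m^2 + 7*m + 5)^2 = 3*(-9*m^2 - 18*m + 7)/(3*m^3 + 9*m^2 - 7*m - 5)^2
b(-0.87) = 0.51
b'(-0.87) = 1.35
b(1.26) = 0.46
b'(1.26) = -2.15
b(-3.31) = 0.38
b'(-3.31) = -1.51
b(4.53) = 0.01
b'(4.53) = -0.00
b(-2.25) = 0.14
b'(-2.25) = 0.01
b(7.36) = 0.00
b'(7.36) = -0.00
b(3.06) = 0.02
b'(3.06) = -0.02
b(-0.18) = -0.87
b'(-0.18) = 2.48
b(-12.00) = 0.00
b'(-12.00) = 0.00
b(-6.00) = -0.01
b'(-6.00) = -0.00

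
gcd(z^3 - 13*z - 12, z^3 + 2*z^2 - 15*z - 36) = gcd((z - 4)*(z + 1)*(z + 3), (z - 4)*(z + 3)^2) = z^2 - z - 12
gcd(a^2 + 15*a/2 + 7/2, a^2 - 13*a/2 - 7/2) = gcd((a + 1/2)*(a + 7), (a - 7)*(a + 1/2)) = a + 1/2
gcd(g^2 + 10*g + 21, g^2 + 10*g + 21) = g^2 + 10*g + 21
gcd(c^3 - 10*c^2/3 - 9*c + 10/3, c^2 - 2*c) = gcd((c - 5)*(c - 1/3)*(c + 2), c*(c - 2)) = 1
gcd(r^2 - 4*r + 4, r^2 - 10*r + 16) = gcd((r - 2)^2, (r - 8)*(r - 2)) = r - 2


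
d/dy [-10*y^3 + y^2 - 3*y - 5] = -30*y^2 + 2*y - 3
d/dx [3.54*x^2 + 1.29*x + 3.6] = 7.08*x + 1.29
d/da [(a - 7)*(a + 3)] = 2*a - 4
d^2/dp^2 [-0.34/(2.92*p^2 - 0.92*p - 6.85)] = (-5.797952*p^2 + 1.826752*p + 0.34*(5.84*p - 0.92)*(11.68*p - 1.84) + 13.60136)/(-2.92*p^2 + 0.92*p + 6.85)^3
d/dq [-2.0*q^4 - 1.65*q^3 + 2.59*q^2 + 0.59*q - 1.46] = -8.0*q^3 - 4.95*q^2 + 5.18*q + 0.59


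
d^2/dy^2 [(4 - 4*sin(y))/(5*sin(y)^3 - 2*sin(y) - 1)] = 4*(-100*sin(y)^7 + 225*sin(y)^6 + 110*sin(y)^5 - 385*sin(y)^4 + 65*sin(y)^3 + 126*sin(y)^2 - 33*sin(y) - 12)/(-5*sin(y)^3 + 2*sin(y) + 1)^3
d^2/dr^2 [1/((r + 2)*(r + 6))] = 2*((r + 2)^2 + (r + 2)*(r + 6) + (r + 6)^2)/((r + 2)^3*(r + 6)^3)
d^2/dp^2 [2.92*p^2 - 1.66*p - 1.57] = 5.84000000000000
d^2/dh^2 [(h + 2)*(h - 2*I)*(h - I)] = 6*h + 4 - 6*I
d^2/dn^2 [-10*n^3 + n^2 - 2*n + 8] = 2 - 60*n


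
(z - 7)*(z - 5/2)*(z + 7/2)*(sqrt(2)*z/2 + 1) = sqrt(2)*z^4/2 - 3*sqrt(2)*z^3 + z^3 - 63*sqrt(2)*z^2/8 - 6*z^2 - 63*z/4 + 245*sqrt(2)*z/8 + 245/4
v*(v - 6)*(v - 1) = v^3 - 7*v^2 + 6*v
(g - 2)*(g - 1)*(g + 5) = g^3 + 2*g^2 - 13*g + 10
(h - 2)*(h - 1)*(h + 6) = h^3 + 3*h^2 - 16*h + 12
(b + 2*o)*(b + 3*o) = b^2 + 5*b*o + 6*o^2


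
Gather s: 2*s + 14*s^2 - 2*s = 14*s^2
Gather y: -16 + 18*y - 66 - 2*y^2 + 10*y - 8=-2*y^2 + 28*y - 90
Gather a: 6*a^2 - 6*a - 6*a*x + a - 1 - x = 6*a^2 + a*(-6*x - 5) - x - 1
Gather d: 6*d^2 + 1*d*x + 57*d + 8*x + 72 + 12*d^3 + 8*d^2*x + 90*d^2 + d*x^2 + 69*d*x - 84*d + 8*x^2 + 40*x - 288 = 12*d^3 + d^2*(8*x + 96) + d*(x^2 + 70*x - 27) + 8*x^2 + 48*x - 216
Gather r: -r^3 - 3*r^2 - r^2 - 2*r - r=-r^3 - 4*r^2 - 3*r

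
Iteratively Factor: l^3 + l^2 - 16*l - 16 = (l + 1)*(l^2 - 16) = (l - 4)*(l + 1)*(l + 4)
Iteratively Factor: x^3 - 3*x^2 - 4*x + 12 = (x - 3)*(x^2 - 4) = (x - 3)*(x + 2)*(x - 2)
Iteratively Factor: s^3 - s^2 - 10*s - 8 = (s + 1)*(s^2 - 2*s - 8) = (s + 1)*(s + 2)*(s - 4)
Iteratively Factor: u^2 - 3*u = (u - 3)*(u)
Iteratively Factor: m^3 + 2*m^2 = (m)*(m^2 + 2*m) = m^2*(m + 2)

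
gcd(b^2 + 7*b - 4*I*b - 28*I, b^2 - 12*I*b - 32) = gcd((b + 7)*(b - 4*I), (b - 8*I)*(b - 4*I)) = b - 4*I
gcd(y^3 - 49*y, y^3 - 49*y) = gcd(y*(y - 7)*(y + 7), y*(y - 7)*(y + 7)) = y^3 - 49*y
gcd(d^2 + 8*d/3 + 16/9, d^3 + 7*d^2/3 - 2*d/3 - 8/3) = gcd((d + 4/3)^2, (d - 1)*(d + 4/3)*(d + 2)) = d + 4/3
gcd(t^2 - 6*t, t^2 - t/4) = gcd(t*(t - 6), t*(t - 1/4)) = t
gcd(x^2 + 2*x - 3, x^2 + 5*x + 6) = x + 3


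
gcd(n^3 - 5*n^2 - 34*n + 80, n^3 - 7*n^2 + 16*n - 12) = n - 2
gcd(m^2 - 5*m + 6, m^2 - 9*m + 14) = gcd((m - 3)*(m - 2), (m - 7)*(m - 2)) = m - 2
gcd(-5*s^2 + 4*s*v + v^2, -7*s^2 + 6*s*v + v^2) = s - v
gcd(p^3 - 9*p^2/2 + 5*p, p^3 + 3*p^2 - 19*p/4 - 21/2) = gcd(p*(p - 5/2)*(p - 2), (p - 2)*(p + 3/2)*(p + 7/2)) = p - 2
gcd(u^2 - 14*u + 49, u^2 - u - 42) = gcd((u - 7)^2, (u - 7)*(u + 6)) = u - 7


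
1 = 1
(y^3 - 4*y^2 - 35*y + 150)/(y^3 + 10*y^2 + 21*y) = (y^3 - 4*y^2 - 35*y + 150)/(y*(y^2 + 10*y + 21))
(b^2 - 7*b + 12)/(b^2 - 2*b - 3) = (b - 4)/(b + 1)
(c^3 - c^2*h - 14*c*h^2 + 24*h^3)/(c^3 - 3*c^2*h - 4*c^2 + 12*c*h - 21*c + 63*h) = (c^2 + 2*c*h - 8*h^2)/(c^2 - 4*c - 21)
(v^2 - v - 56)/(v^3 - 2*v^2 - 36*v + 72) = (v^2 - v - 56)/(v^3 - 2*v^2 - 36*v + 72)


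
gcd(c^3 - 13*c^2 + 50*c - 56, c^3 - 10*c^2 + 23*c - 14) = c^2 - 9*c + 14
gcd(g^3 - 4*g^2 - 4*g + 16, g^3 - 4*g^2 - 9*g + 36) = g - 4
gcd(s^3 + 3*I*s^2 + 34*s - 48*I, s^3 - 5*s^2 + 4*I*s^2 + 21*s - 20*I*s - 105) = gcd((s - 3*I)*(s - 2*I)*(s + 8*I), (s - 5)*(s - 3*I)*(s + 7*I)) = s - 3*I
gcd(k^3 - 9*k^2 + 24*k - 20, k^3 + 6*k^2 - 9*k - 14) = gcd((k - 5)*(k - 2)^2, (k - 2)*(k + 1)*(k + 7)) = k - 2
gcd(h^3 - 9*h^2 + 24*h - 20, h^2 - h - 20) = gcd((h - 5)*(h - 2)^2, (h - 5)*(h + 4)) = h - 5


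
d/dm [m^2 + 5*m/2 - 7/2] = 2*m + 5/2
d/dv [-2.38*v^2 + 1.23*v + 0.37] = 1.23 - 4.76*v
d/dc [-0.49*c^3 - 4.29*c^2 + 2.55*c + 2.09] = -1.47*c^2 - 8.58*c + 2.55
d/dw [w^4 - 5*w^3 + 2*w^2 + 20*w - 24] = 4*w^3 - 15*w^2 + 4*w + 20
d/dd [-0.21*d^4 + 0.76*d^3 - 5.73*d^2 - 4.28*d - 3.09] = -0.84*d^3 + 2.28*d^2 - 11.46*d - 4.28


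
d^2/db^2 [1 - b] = 0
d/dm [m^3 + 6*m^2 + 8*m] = 3*m^2 + 12*m + 8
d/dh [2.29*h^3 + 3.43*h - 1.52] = 6.87*h^2 + 3.43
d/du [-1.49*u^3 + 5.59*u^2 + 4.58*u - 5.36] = -4.47*u^2 + 11.18*u + 4.58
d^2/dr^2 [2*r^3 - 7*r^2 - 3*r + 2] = 12*r - 14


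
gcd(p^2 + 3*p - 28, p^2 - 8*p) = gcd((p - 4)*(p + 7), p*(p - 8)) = 1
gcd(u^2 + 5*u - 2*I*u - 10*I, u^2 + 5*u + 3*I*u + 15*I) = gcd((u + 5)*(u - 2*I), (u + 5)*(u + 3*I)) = u + 5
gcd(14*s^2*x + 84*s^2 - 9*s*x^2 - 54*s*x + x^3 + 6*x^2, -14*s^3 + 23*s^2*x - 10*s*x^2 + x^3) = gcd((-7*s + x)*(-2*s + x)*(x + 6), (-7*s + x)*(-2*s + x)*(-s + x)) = 14*s^2 - 9*s*x + x^2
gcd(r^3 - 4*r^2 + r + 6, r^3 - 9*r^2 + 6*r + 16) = r^2 - r - 2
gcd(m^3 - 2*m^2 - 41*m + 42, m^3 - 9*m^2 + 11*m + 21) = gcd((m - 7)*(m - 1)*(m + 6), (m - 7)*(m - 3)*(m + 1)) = m - 7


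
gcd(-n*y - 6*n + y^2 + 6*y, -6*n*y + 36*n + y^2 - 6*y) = 1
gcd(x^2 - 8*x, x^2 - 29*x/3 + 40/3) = x - 8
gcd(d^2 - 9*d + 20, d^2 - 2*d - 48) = 1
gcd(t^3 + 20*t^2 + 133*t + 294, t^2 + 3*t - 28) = t + 7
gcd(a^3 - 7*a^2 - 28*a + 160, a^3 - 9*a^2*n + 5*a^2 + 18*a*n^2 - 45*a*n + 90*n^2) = a + 5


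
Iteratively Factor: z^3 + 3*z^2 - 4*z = (z - 1)*(z^2 + 4*z) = (z - 1)*(z + 4)*(z)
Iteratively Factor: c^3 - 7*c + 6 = (c + 3)*(c^2 - 3*c + 2) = (c - 1)*(c + 3)*(c - 2)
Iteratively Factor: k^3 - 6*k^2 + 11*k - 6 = (k - 3)*(k^2 - 3*k + 2) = (k - 3)*(k - 1)*(k - 2)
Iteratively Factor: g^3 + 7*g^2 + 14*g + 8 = (g + 1)*(g^2 + 6*g + 8) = (g + 1)*(g + 2)*(g + 4)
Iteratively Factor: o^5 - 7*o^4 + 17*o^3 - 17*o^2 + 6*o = (o - 3)*(o^4 - 4*o^3 + 5*o^2 - 2*o) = (o - 3)*(o - 1)*(o^3 - 3*o^2 + 2*o) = o*(o - 3)*(o - 1)*(o^2 - 3*o + 2) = o*(o - 3)*(o - 2)*(o - 1)*(o - 1)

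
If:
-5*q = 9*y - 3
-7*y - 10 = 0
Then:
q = 111/35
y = -10/7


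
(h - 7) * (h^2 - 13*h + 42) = h^3 - 20*h^2 + 133*h - 294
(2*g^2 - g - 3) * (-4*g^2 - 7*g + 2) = -8*g^4 - 10*g^3 + 23*g^2 + 19*g - 6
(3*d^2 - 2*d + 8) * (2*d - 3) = 6*d^3 - 13*d^2 + 22*d - 24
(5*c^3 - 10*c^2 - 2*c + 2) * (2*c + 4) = 10*c^4 - 44*c^2 - 4*c + 8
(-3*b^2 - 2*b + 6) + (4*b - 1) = -3*b^2 + 2*b + 5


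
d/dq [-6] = 0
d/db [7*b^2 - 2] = 14*b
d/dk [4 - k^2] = -2*k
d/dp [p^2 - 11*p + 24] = 2*p - 11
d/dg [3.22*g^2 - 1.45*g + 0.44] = 6.44*g - 1.45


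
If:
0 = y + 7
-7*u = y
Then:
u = 1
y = -7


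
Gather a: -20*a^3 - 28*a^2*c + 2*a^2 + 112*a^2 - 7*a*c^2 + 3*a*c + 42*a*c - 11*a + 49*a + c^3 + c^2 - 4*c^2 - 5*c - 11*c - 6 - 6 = -20*a^3 + a^2*(114 - 28*c) + a*(-7*c^2 + 45*c + 38) + c^3 - 3*c^2 - 16*c - 12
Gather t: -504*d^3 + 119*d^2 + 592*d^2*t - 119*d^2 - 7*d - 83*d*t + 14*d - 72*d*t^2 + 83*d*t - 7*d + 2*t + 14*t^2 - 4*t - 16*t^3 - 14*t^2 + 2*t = -504*d^3 + 592*d^2*t - 72*d*t^2 - 16*t^3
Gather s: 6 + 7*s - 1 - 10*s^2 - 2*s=-10*s^2 + 5*s + 5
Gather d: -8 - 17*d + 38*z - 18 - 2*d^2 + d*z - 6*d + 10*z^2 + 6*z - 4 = -2*d^2 + d*(z - 23) + 10*z^2 + 44*z - 30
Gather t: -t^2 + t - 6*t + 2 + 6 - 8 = -t^2 - 5*t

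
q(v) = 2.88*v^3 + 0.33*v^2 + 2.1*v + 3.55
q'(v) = 8.64*v^2 + 0.66*v + 2.1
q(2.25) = 42.75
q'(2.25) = 47.32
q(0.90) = 7.81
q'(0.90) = 9.69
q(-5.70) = -531.05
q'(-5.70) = 279.05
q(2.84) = 78.15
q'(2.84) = 73.66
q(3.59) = 148.59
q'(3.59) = 115.82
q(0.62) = 5.67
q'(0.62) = 5.83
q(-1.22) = -3.75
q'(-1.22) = 14.15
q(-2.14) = -27.66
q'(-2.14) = 40.26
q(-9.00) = -2088.14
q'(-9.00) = 696.00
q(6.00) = 650.11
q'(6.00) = 317.10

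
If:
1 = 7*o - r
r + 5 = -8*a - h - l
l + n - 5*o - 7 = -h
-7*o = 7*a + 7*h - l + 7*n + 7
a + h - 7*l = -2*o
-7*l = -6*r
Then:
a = -23200/2891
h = 134654/2891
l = 2406/413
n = -115159/2891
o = 460/413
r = 401/59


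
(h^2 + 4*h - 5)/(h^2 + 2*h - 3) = (h + 5)/(h + 3)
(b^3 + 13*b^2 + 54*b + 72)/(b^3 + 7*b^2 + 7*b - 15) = (b^2 + 10*b + 24)/(b^2 + 4*b - 5)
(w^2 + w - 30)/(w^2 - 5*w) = (w + 6)/w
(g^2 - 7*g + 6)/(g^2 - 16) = (g^2 - 7*g + 6)/(g^2 - 16)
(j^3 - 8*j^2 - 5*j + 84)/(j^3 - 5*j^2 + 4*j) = (j^2 - 4*j - 21)/(j*(j - 1))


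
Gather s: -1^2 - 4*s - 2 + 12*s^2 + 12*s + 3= 12*s^2 + 8*s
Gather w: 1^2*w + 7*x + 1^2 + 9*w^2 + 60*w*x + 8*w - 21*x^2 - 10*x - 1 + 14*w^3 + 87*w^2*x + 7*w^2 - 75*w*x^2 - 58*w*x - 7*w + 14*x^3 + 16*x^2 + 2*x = 14*w^3 + w^2*(87*x + 16) + w*(-75*x^2 + 2*x + 2) + 14*x^3 - 5*x^2 - x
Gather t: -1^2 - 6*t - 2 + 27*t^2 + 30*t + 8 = 27*t^2 + 24*t + 5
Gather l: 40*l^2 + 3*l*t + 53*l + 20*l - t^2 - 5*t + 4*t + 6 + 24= 40*l^2 + l*(3*t + 73) - t^2 - t + 30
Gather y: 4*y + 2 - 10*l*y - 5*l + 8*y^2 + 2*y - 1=-5*l + 8*y^2 + y*(6 - 10*l) + 1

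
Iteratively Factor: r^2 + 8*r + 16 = (r + 4)*(r + 4)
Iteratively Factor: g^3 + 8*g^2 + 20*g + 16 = (g + 4)*(g^2 + 4*g + 4) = (g + 2)*(g + 4)*(g + 2)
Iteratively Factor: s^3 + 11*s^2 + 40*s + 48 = (s + 4)*(s^2 + 7*s + 12) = (s + 3)*(s + 4)*(s + 4)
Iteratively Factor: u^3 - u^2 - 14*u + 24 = (u - 3)*(u^2 + 2*u - 8) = (u - 3)*(u + 4)*(u - 2)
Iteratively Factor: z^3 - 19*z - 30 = (z + 2)*(z^2 - 2*z - 15) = (z + 2)*(z + 3)*(z - 5)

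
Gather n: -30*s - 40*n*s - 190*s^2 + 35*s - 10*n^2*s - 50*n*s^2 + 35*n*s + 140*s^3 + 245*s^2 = -10*n^2*s + n*(-50*s^2 - 5*s) + 140*s^3 + 55*s^2 + 5*s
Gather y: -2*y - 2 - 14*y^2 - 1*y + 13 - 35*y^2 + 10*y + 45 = -49*y^2 + 7*y + 56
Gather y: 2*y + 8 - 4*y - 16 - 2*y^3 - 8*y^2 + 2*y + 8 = -2*y^3 - 8*y^2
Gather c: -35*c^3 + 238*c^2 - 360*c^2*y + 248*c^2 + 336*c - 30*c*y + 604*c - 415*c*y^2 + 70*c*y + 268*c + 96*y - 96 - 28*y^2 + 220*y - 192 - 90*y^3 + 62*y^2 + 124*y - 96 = -35*c^3 + c^2*(486 - 360*y) + c*(-415*y^2 + 40*y + 1208) - 90*y^3 + 34*y^2 + 440*y - 384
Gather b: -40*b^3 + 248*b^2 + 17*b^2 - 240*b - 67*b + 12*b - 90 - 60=-40*b^3 + 265*b^2 - 295*b - 150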